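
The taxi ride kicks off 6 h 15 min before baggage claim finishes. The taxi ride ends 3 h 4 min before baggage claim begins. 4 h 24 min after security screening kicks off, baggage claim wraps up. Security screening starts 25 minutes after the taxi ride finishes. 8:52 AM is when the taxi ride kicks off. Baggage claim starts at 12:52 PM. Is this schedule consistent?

No

The taxi ride ends at 12:52 PM − 184 min = 9:48 AM.
Security screening starts at 9:48 AM + 25 min = 10:13 AM.
Baggage claim ends at 10:13 AM + 264 min = 2:37 PM.
The taxi ride starts at 2:37 PM − 375 min = 8:22 AM.
But the taxi ride is also said to start at 8:52 AM — a 30-minute conflict.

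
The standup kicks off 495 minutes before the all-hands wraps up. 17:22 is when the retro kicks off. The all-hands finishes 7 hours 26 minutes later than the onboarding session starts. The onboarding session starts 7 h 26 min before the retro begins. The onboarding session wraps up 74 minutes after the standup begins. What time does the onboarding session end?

The onboarding session starts at 17:22 − 446 min = 09:56.
The all-hands ends at 09:56 + 446 min = 17:22.
The standup starts at 17:22 − 495 min = 09:07.
The onboarding session ends at 09:07 + 74 min = 10:21.

10:21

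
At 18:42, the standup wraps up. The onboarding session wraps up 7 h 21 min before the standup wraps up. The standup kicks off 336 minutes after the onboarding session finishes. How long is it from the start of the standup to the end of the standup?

105 minutes

The onboarding session ends at 18:42 − 441 min = 11:21.
The standup starts at 11:21 + 336 min = 16:57.
From 16:57 to 18:42 is 105 minutes.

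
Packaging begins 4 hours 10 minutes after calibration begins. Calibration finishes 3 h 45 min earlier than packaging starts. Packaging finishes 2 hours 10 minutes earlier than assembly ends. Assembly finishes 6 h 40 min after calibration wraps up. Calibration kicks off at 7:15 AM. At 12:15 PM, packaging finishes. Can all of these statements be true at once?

No

Packaging starts at 7:15 AM + 250 min = 11:25 AM.
Calibration ends at 11:25 AM − 225 min = 7:40 AM.
Assembly ends at 7:40 AM + 400 min = 2:20 PM.
Packaging ends at 2:20 PM − 130 min = 12:10 PM.
But packaging is also said to end at 12:15 PM — a 5-minute conflict.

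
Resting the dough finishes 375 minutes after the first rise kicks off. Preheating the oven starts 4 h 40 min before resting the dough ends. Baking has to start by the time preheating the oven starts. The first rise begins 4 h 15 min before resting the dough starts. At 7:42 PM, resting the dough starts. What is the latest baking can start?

The first rise starts at 7:42 PM − 255 min = 3:27 PM.
Resting the dough ends at 3:27 PM + 375 min = 9:42 PM.
Preheating the oven starts at 9:42 PM − 280 min = 5:02 PM.
Baking is bounded by preheating the oven, so the latest it can start is 5:02 PM.

5:02 PM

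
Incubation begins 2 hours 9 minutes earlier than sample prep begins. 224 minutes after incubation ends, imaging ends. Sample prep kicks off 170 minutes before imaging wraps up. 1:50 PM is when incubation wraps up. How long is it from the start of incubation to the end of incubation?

75 minutes

Imaging ends at 1:50 PM + 224 min = 5:34 PM.
Sample prep starts at 5:34 PM − 170 min = 2:44 PM.
Incubation starts at 2:44 PM − 129 min = 12:35 PM.
From 12:35 PM to 1:50 PM is 75 minutes.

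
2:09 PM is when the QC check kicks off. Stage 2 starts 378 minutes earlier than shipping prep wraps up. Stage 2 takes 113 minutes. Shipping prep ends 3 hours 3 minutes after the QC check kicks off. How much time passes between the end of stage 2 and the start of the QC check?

1 hour 22 minutes

Shipping prep ends at 2:09 PM + 183 min = 5:12 PM.
Stage 2 starts at 5:12 PM − 378 min = 10:54 AM.
Stage 2 ends at 10:54 AM + 113 min = 12:47 PM.
From 12:47 PM to 2:09 PM is 1 hour 22 minutes.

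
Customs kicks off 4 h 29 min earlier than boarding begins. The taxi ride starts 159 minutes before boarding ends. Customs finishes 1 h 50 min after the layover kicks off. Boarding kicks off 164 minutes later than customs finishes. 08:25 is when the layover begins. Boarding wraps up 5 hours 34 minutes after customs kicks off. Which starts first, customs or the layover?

Customs ends at 08:25 + 110 min = 10:15.
Boarding starts at 10:15 + 164 min = 12:59.
Customs starts at 12:59 − 269 min = 08:30.
Customs starts at 08:30 and the layover starts at 08:25, so the layover is first.

the layover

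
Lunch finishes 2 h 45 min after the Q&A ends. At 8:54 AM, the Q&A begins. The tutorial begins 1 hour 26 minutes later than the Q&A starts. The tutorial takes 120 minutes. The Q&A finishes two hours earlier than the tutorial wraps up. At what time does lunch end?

1:05 PM

The tutorial starts at 8:54 AM + 86 min = 10:20 AM.
The tutorial ends at 10:20 AM + 120 min = 12:20 PM.
The Q&A ends at 12:20 PM − 120 min = 10:20 AM.
Lunch ends at 10:20 AM + 165 min = 1:05 PM.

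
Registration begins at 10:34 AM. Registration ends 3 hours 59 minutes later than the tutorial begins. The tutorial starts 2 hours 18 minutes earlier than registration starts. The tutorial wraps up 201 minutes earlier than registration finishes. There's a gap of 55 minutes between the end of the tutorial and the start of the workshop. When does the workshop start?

9:49 AM

The tutorial starts at 10:34 AM − 138 min = 8:16 AM.
Registration ends at 8:16 AM + 239 min = 12:15 PM.
The tutorial ends at 12:15 PM − 201 min = 8:54 AM.
The workshop starts at 8:54 AM + 55 min = 9:49 AM.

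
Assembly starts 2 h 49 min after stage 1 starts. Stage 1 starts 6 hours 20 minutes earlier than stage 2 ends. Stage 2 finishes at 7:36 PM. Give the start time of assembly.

4:05 PM

Stage 1 starts at 7:36 PM − 380 min = 1:16 PM.
Assembly starts at 1:16 PM + 169 min = 4:05 PM.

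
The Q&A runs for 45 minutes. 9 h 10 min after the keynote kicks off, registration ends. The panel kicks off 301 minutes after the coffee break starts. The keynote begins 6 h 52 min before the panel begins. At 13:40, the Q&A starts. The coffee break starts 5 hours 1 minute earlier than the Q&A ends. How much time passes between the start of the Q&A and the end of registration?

3 h 3 min

The Q&A ends at 13:40 + 45 min = 14:25.
The coffee break starts at 14:25 − 301 min = 09:24.
The panel starts at 09:24 + 301 min = 14:25.
The keynote starts at 14:25 − 412 min = 07:33.
Registration ends at 07:33 + 550 min = 16:43.
From 13:40 to 16:43 is 3 h 3 min.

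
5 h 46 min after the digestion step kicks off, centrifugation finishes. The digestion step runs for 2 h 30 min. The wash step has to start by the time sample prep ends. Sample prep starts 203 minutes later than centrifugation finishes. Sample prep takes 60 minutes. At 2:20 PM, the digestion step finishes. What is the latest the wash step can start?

9:59 PM

The digestion step starts at 2:20 PM − 150 min = 11:50 AM.
Centrifugation ends at 11:50 AM + 346 min = 5:36 PM.
Sample prep starts at 5:36 PM + 203 min = 8:59 PM.
Sample prep ends at 8:59 PM + 60 min = 9:59 PM.
The wash step is bounded by sample prep, so the latest it can start is 9:59 PM.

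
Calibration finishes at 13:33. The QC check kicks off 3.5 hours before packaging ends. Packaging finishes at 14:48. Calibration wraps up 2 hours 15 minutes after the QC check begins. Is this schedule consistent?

The QC check starts at 14:48 − 210 min = 11:18.
Calibration ends at 11:18 + 135 min = 13:33.
That matches the stated 13:33, so the schedule is consistent.

Yes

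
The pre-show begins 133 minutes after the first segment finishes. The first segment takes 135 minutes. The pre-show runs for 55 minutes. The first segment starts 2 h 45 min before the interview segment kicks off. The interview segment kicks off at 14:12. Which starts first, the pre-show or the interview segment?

the interview segment

The first segment starts at 14:12 − 165 min = 11:27.
The first segment ends at 11:27 + 135 min = 13:42.
The pre-show starts at 13:42 + 133 min = 15:55.
The pre-show starts at 15:55 and the interview segment starts at 14:12, so the interview segment is first.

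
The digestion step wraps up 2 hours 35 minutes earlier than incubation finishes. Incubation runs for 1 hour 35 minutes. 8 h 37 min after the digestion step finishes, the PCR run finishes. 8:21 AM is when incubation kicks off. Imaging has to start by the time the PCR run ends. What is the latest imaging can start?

Incubation ends at 8:21 AM + 95 min = 9:56 AM.
The digestion step ends at 9:56 AM − 155 min = 7:21 AM.
The PCR run ends at 7:21 AM + 517 min = 3:58 PM.
Imaging is bounded by the PCR run, so the latest it can start is 3:58 PM.

3:58 PM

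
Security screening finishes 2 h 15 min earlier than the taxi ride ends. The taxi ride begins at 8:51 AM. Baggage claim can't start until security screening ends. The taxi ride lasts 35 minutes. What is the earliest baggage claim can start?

7:11 AM

The taxi ride ends at 8:51 AM + 35 min = 9:26 AM.
Security screening ends at 9:26 AM − 135 min = 7:11 AM.
Baggage claim is bounded by security screening, so the earliest it can start is 7:11 AM.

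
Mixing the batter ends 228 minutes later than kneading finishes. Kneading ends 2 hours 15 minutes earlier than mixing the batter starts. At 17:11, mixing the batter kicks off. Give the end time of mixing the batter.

Kneading ends at 17:11 − 135 min = 14:56.
Mixing the batter ends at 14:56 + 228 min = 18:44.

18:44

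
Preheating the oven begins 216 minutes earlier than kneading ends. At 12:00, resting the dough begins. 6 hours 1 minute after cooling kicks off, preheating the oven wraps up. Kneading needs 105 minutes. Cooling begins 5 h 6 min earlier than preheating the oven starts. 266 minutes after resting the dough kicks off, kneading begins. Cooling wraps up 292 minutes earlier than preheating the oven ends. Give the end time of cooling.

10:38

Kneading starts at 12:00 + 266 min = 16:26.
Kneading ends at 16:26 + 105 min = 18:11.
Preheating the oven starts at 18:11 − 216 min = 14:35.
Cooling starts at 14:35 − 306 min = 09:29.
Preheating the oven ends at 09:29 + 361 min = 15:30.
Cooling ends at 15:30 − 292 min = 10:38.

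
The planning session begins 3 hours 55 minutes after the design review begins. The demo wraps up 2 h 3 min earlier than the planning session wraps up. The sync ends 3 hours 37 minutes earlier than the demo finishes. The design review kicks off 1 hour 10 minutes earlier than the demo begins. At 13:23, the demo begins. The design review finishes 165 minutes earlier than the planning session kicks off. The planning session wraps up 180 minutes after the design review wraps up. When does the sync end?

The design review starts at 13:23 − 70 min = 12:13.
The planning session starts at 12:13 + 235 min = 16:08.
The design review ends at 16:08 − 165 min = 13:23.
The planning session ends at 13:23 + 180 min = 16:23.
The demo ends at 16:23 − 123 min = 14:20.
The sync ends at 14:20 − 217 min = 10:43.

10:43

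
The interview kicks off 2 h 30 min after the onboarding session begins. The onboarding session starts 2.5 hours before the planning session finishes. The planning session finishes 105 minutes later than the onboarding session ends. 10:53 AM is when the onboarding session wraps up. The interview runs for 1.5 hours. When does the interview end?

The planning session ends at 10:53 AM + 105 min = 12:38 PM.
The onboarding session starts at 12:38 PM − 150 min = 10:08 AM.
The interview starts at 10:08 AM + 150 min = 12:38 PM.
The interview ends at 12:38 PM + 90 min = 2:08 PM.

2:08 PM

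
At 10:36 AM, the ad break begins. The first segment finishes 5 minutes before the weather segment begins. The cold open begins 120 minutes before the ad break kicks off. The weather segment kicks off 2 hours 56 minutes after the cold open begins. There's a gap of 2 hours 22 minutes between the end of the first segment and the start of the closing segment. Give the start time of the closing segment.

1:49 PM

The cold open starts at 10:36 AM − 120 min = 8:36 AM.
The weather segment starts at 8:36 AM + 176 min = 11:32 AM.
The first segment ends at 11:32 AM − 5 min = 11:27 AM.
The closing segment starts at 11:27 AM + 142 min = 1:49 PM.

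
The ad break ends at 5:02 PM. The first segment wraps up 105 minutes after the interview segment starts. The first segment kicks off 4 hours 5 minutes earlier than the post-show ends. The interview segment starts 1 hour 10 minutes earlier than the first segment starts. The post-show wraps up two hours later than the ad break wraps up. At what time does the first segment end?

3:32 PM

The post-show ends at 5:02 PM + 120 min = 7:02 PM.
The first segment starts at 7:02 PM − 245 min = 2:57 PM.
The interview segment starts at 2:57 PM − 70 min = 1:47 PM.
The first segment ends at 1:47 PM + 105 min = 3:32 PM.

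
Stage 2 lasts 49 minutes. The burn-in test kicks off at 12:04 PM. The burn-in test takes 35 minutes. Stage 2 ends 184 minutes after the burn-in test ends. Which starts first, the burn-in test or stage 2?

the burn-in test

The burn-in test ends at 12:04 PM + 35 min = 12:39 PM.
Stage 2 ends at 12:39 PM + 184 min = 3:43 PM.
Stage 2 starts at 3:43 PM − 49 min = 2:54 PM.
The burn-in test starts at 12:04 PM and stage 2 starts at 2:54 PM, so the burn-in test is first.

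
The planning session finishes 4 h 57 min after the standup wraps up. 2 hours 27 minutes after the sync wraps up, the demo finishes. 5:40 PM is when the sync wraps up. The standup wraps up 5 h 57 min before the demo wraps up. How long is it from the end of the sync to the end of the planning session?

87 minutes

The demo ends at 5:40 PM + 147 min = 8:07 PM.
The standup ends at 8:07 PM − 357 min = 2:10 PM.
The planning session ends at 2:10 PM + 297 min = 7:07 PM.
From 5:40 PM to 7:07 PM is 87 minutes.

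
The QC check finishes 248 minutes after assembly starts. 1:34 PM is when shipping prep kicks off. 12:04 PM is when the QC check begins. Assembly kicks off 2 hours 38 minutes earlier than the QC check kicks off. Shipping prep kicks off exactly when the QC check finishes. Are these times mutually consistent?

Yes

Assembly starts at 12:04 PM − 158 min = 9:26 AM.
The QC check ends at 9:26 AM + 248 min = 1:34 PM.
So shipping prep starts at 1:34 PM.
That matches the stated 1:34 PM, so the schedule is consistent.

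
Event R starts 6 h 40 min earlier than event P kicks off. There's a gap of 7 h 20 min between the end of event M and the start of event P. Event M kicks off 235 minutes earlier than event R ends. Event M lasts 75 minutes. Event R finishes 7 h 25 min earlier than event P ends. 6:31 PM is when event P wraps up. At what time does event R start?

Event R ends at 6:31 PM − 445 min = 11:06 AM.
Event M starts at 11:06 AM − 235 min = 7:11 AM.
Event M ends at 7:11 AM + 75 min = 8:26 AM.
Event P starts at 8:26 AM + 440 min = 3:46 PM.
Event R starts at 3:46 PM − 400 min = 9:06 AM.

9:06 AM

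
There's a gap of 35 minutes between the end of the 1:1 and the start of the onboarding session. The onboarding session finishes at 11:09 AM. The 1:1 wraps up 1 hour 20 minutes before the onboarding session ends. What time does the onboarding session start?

10:24 AM

The 1:1 ends at 11:09 AM − 80 min = 9:49 AM.
The onboarding session starts at 9:49 AM + 35 min = 10:24 AM.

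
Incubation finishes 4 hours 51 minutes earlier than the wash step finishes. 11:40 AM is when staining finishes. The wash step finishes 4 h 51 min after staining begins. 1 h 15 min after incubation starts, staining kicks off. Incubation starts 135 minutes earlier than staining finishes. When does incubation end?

10:40 AM

Incubation starts at 11:40 AM − 135 min = 9:25 AM.
Staining starts at 9:25 AM + 75 min = 10:40 AM.
The wash step ends at 10:40 AM + 291 min = 3:31 PM.
Incubation ends at 3:31 PM − 291 min = 10:40 AM.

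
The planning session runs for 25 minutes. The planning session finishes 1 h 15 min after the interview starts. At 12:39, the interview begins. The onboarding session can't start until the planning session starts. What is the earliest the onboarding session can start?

13:29

The planning session ends at 12:39 + 75 min = 13:54.
The planning session starts at 13:54 − 25 min = 13:29.
The onboarding session is bounded by the planning session, so the earliest it can start is 13:29.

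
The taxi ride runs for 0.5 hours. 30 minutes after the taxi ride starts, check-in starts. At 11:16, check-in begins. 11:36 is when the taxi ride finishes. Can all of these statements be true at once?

The taxi ride starts at 11:36 − 30 min = 11:06.
Check-in starts at 11:06 + 30 min = 11:36.
But check-in is also said to start at 11:16 — a 20-minute conflict.

No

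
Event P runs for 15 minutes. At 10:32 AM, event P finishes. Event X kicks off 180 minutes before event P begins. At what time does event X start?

Event P starts at 10:32 AM − 15 min = 10:17 AM.
Event X starts at 10:17 AM − 180 min = 7:17 AM.

7:17 AM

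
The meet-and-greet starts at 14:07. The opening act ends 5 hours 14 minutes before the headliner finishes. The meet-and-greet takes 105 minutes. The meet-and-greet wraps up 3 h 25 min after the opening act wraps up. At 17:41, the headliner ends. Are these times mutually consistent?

The opening act ends at 17:41 − 314 min = 12:27.
The meet-and-greet ends at 12:27 + 205 min = 15:52.
The meet-and-greet starts at 15:52 − 105 min = 14:07.
That matches the stated 14:07, so the schedule is consistent.

Yes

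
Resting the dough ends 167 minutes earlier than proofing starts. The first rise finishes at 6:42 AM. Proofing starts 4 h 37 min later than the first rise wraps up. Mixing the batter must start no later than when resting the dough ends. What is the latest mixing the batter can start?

Proofing starts at 6:42 AM + 277 min = 11:19 AM.
Resting the dough ends at 11:19 AM − 167 min = 8:32 AM.
Mixing the batter is bounded by resting the dough, so the latest it can start is 8:32 AM.

8:32 AM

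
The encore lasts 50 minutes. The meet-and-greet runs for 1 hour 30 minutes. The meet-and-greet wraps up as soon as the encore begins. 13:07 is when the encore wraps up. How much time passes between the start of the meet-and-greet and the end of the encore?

2 hours 20 minutes

The encore starts at 13:07 − 50 min = 12:17.
So the meet-and-greet ends at 12:17.
The meet-and-greet starts at 12:17 − 90 min = 10:47.
From 10:47 to 13:07 is 2 hours 20 minutes.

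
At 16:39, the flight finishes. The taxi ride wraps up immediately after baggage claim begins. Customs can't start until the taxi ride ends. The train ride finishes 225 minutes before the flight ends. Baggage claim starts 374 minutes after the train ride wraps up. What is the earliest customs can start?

The train ride ends at 16:39 − 225 min = 12:54.
Baggage claim starts at 12:54 + 374 min = 19:08.
So the taxi ride ends at 19:08.
Customs is bounded by the taxi ride, so the earliest it can start is 19:08.

19:08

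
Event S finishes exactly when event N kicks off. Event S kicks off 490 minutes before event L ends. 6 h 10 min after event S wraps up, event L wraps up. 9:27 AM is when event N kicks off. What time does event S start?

7:27 AM

Event S ends at 9:27 AM.
Event L ends at 9:27 AM + 370 min = 3:37 PM.
Event S starts at 3:37 PM − 490 min = 7:27 AM.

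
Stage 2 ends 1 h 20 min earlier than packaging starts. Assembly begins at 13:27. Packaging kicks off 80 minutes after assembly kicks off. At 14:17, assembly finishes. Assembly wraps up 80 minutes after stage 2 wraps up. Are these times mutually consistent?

Packaging starts at 13:27 + 80 min = 14:47.
Stage 2 ends at 14:47 − 80 min = 13:27.
Assembly ends at 13:27 + 80 min = 14:47.
But assembly is also said to end at 14:17 — a 30-minute conflict.

No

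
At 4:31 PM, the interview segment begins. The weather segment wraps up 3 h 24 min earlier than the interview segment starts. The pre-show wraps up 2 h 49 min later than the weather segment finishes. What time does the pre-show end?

3:56 PM

The weather segment ends at 4:31 PM − 204 min = 1:07 PM.
The pre-show ends at 1:07 PM + 169 min = 3:56 PM.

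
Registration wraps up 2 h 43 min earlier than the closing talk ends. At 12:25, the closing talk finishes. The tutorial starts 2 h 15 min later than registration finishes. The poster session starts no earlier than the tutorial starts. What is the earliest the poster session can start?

Registration ends at 12:25 − 163 min = 09:42.
The tutorial starts at 09:42 + 135 min = 11:57.
The poster session is bounded by the tutorial, so the earliest it can start is 11:57.

11:57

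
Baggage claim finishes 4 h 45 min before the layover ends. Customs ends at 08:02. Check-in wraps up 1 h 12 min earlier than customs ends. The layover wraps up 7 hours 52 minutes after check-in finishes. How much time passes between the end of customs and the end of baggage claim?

115 minutes

Check-in ends at 08:02 − 72 min = 06:50.
The layover ends at 06:50 + 472 min = 14:42.
Baggage claim ends at 14:42 − 285 min = 09:57.
From 08:02 to 09:57 is 115 minutes.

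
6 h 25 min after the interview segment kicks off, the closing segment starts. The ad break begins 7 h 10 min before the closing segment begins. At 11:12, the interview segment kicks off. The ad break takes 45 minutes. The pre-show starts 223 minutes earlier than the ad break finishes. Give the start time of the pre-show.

07:29

The closing segment starts at 11:12 + 385 min = 17:37.
The ad break starts at 17:37 − 430 min = 10:27.
The ad break ends at 10:27 + 45 min = 11:12.
The pre-show starts at 11:12 − 223 min = 07:29.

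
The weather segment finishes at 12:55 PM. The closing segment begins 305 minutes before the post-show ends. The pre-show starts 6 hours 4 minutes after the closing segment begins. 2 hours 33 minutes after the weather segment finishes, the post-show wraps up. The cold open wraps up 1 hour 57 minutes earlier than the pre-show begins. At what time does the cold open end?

2:30 PM

The post-show ends at 12:55 PM + 153 min = 3:28 PM.
The closing segment starts at 3:28 PM − 305 min = 10:23 AM.
The pre-show starts at 10:23 AM + 364 min = 4:27 PM.
The cold open ends at 4:27 PM − 117 min = 2:30 PM.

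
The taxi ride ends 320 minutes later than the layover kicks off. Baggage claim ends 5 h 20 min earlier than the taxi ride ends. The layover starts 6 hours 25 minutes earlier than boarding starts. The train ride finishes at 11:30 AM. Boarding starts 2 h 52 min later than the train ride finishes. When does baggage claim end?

7:57 AM

Boarding starts at 11:30 AM + 172 min = 2:22 PM.
The layover starts at 2:22 PM − 385 min = 7:57 AM.
The taxi ride ends at 7:57 AM + 320 min = 1:17 PM.
Baggage claim ends at 1:17 PM − 320 min = 7:57 AM.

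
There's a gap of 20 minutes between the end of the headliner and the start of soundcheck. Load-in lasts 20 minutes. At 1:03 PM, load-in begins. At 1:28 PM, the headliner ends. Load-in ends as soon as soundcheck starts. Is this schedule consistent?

No

Soundcheck starts at 1:28 PM + 20 min = 1:48 PM.
So load-in ends at 1:48 PM.
Load-in starts at 1:48 PM − 20 min = 1:28 PM.
But load-in is also said to start at 1:03 PM — a 25-minute conflict.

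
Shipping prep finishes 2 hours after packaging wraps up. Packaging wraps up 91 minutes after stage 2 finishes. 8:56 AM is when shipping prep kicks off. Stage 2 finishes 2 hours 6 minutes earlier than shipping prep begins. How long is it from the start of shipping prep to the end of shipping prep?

1 hour 25 minutes

Stage 2 ends at 8:56 AM − 126 min = 6:50 AM.
Packaging ends at 6:50 AM + 91 min = 8:21 AM.
Shipping prep ends at 8:21 AM + 120 min = 10:21 AM.
From 8:56 AM to 10:21 AM is 1 hour 25 minutes.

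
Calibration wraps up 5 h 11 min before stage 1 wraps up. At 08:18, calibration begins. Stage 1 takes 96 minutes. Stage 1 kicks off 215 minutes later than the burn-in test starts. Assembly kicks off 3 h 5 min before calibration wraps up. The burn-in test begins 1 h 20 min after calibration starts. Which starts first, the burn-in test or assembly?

The burn-in test starts at 08:18 + 80 min = 09:38.
Stage 1 starts at 09:38 + 215 min = 13:13.
Stage 1 ends at 13:13 + 96 min = 14:49.
Calibration ends at 14:49 − 311 min = 09:38.
Assembly starts at 09:38 − 185 min = 06:33.
The burn-in test starts at 09:38 and assembly starts at 06:33, so assembly is first.

assembly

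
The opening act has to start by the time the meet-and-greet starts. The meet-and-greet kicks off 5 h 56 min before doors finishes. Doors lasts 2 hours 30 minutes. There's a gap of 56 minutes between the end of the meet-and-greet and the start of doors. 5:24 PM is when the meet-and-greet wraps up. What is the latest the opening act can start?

Doors starts at 5:24 PM + 56 min = 6:20 PM.
Doors ends at 6:20 PM + 150 min = 8:50 PM.
The meet-and-greet starts at 8:50 PM − 356 min = 2:54 PM.
The opening act is bounded by the meet-and-greet, so the latest it can start is 2:54 PM.

2:54 PM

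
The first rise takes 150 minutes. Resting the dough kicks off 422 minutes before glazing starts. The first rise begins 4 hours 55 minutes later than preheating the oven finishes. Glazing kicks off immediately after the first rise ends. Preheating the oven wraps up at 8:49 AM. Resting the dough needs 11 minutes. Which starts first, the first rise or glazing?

The first rise starts at 8:49 AM + 295 min = 1:44 PM.
The first rise ends at 1:44 PM + 150 min = 4:14 PM.
So glazing starts at 4:14 PM.
The first rise starts at 1:44 PM and glazing starts at 4:14 PM, so the first rise is first.

the first rise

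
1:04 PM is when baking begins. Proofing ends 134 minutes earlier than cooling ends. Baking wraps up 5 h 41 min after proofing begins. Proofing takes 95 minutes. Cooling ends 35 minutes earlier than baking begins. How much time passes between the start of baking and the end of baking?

Cooling ends at 1:04 PM − 35 min = 12:29 PM.
Proofing ends at 12:29 PM − 134 min = 10:15 AM.
Proofing starts at 10:15 AM − 95 min = 8:40 AM.
Baking ends at 8:40 AM + 341 min = 2:21 PM.
From 1:04 PM to 2:21 PM is 1 hour 17 minutes.

1 hour 17 minutes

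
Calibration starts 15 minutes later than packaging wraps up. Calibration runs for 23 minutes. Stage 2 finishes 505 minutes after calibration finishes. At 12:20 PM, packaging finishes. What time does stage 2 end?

9:23 PM

Calibration starts at 12:20 PM + 15 min = 12:35 PM.
Calibration ends at 12:35 PM + 23 min = 12:58 PM.
Stage 2 ends at 12:58 PM + 505 min = 9:23 PM.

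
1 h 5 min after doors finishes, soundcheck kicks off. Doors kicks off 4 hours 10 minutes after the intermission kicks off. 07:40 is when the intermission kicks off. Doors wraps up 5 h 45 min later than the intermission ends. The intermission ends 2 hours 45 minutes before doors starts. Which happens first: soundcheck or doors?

doors

Doors starts at 07:40 + 250 min = 11:50.
The intermission ends at 11:50 − 165 min = 09:05.
Doors ends at 09:05 + 345 min = 14:50.
Soundcheck starts at 14:50 + 65 min = 15:55.
Soundcheck starts at 15:55 and doors starts at 11:50, so doors is first.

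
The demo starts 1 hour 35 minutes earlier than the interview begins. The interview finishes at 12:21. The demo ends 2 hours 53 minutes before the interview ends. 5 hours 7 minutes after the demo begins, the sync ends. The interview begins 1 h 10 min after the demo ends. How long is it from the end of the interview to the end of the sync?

109 minutes

The demo ends at 12:21 − 173 min = 09:28.
The interview starts at 09:28 + 70 min = 10:38.
The demo starts at 10:38 − 95 min = 09:03.
The sync ends at 09:03 + 307 min = 14:10.
From 12:21 to 14:10 is 109 minutes.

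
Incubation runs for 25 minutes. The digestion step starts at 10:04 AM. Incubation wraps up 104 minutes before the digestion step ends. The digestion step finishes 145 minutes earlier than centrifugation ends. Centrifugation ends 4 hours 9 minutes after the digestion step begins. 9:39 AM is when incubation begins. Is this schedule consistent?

Yes

Centrifugation ends at 10:04 AM + 249 min = 2:13 PM.
The digestion step ends at 2:13 PM − 145 min = 11:48 AM.
Incubation ends at 11:48 AM − 104 min = 10:04 AM.
Incubation starts at 10:04 AM − 25 min = 9:39 AM.
That matches the stated 9:39 AM, so the schedule is consistent.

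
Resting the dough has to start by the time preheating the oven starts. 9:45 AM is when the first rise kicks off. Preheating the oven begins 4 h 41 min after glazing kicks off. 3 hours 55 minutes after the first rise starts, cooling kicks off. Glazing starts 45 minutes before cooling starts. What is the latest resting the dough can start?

Cooling starts at 9:45 AM + 235 min = 1:40 PM.
Glazing starts at 1:40 PM − 45 min = 12:55 PM.
Preheating the oven starts at 12:55 PM + 281 min = 5:36 PM.
Resting the dough is bounded by preheating the oven, so the latest it can start is 5:36 PM.

5:36 PM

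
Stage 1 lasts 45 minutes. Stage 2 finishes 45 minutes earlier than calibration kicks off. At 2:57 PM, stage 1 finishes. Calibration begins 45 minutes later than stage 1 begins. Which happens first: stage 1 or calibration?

stage 1

Stage 1 starts at 2:57 PM − 45 min = 2:12 PM.
Calibration starts at 2:12 PM + 45 min = 2:57 PM.
Stage 1 starts at 2:12 PM and calibration starts at 2:57 PM, so stage 1 is first.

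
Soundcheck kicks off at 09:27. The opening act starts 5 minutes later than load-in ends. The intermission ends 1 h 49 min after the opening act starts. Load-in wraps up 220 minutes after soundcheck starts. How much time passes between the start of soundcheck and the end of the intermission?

5 hours 34 minutes

Load-in ends at 09:27 + 220 min = 13:07.
The opening act starts at 13:07 + 5 min = 13:12.
The intermission ends at 13:12 + 109 min = 15:01.
From 09:27 to 15:01 is 5 hours 34 minutes.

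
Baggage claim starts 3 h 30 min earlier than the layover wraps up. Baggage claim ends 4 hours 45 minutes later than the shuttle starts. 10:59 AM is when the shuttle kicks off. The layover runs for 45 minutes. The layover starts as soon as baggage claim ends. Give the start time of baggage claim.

12:59 PM

Baggage claim ends at 10:59 AM + 285 min = 3:44 PM.
So the layover starts at 3:44 PM.
The layover ends at 3:44 PM + 45 min = 4:29 PM.
Baggage claim starts at 4:29 PM − 210 min = 12:59 PM.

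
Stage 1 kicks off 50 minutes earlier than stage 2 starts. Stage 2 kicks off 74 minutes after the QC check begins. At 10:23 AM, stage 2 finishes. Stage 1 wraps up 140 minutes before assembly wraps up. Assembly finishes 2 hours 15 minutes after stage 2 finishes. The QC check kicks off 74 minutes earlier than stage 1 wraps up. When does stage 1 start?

Assembly ends at 10:23 AM + 135 min = 12:38 PM.
Stage 1 ends at 12:38 PM − 140 min = 10:18 AM.
The QC check starts at 10:18 AM − 74 min = 9:04 AM.
Stage 2 starts at 9:04 AM + 74 min = 10:18 AM.
Stage 1 starts at 10:18 AM − 50 min = 9:28 AM.

9:28 AM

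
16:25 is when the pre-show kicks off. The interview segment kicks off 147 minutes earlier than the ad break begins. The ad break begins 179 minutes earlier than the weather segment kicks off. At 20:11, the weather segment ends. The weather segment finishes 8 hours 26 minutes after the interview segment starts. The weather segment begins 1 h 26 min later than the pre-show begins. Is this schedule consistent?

The weather segment starts at 16:25 + 86 min = 17:51.
The ad break starts at 17:51 − 179 min = 14:52.
The interview segment starts at 14:52 − 147 min = 12:25.
The weather segment ends at 12:25 + 506 min = 20:51.
But the weather segment is also said to end at 20:11 — a 40-minute conflict.

No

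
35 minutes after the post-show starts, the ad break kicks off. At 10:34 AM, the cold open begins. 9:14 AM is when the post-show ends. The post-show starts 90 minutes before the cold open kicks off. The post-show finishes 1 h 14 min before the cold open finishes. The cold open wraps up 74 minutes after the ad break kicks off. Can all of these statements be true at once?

No

The post-show starts at 10:34 AM − 90 min = 9:04 AM.
The ad break starts at 9:04 AM + 35 min = 9:39 AM.
The cold open ends at 9:39 AM + 74 min = 10:53 AM.
The post-show ends at 10:53 AM − 74 min = 9:39 AM.
But the post-show is also said to end at 9:14 AM — a 25-minute conflict.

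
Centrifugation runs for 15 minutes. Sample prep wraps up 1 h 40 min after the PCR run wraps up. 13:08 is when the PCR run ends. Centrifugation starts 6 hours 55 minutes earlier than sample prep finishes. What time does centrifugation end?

08:08

Sample prep ends at 13:08 + 100 min = 14:48.
Centrifugation starts at 14:48 − 415 min = 07:53.
Centrifugation ends at 07:53 + 15 min = 08:08.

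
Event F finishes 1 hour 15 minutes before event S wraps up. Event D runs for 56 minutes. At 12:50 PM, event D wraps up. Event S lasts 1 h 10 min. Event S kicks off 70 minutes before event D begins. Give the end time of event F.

10:39 AM

Event D starts at 12:50 PM − 56 min = 11:54 AM.
Event S starts at 11:54 AM − 70 min = 10:44 AM.
Event S ends at 10:44 AM + 70 min = 11:54 AM.
Event F ends at 11:54 AM − 75 min = 10:39 AM.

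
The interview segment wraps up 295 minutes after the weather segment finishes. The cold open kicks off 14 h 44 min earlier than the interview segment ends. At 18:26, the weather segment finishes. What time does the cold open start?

08:37

The interview segment ends at 18:26 + 295 min = 23:21.
The cold open starts at 23:21 − 884 min = 08:37.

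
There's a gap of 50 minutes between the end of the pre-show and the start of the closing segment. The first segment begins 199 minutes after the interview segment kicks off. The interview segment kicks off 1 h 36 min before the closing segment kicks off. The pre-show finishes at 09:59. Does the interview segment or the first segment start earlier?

the interview segment

The closing segment starts at 09:59 + 50 min = 10:49.
The interview segment starts at 10:49 − 96 min = 09:13.
The first segment starts at 09:13 + 199 min = 12:32.
The interview segment starts at 09:13 and the first segment starts at 12:32, so the interview segment is first.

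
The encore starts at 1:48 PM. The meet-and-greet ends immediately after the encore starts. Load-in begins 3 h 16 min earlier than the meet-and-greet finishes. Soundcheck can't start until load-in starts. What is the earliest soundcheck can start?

The meet-and-greet ends at 1:48 PM.
Load-in starts at 1:48 PM − 196 min = 10:32 AM.
Soundcheck is bounded by load-in, so the earliest it can start is 10:32 AM.

10:32 AM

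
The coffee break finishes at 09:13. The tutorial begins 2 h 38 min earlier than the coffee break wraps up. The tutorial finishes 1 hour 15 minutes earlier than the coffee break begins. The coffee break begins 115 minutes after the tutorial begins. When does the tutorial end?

The tutorial starts at 09:13 − 158 min = 06:35.
The coffee break starts at 06:35 + 115 min = 08:30.
The tutorial ends at 08:30 − 75 min = 07:15.

07:15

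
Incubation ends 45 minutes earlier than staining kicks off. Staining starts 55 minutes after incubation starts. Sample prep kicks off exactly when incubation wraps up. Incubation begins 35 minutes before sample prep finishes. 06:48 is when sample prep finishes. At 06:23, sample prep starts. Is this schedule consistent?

Yes

Incubation starts at 06:48 − 35 min = 06:13.
Staining starts at 06:13 + 55 min = 07:08.
Incubation ends at 07:08 − 45 min = 06:23.
So sample prep starts at 06:23.
That matches the stated 06:23, so the schedule is consistent.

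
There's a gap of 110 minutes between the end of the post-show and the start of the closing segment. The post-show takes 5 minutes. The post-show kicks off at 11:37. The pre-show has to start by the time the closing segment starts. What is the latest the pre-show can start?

The post-show ends at 11:37 + 5 min = 11:42.
The closing segment starts at 11:42 + 110 min = 13:32.
The pre-show is bounded by the closing segment, so the latest it can start is 13:32.

13:32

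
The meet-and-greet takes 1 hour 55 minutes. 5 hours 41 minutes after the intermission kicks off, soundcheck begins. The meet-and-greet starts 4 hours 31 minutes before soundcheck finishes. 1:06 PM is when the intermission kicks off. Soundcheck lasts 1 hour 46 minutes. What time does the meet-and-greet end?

5:57 PM

Soundcheck starts at 1:06 PM + 341 min = 6:47 PM.
Soundcheck ends at 6:47 PM + 106 min = 8:33 PM.
The meet-and-greet starts at 8:33 PM − 271 min = 4:02 PM.
The meet-and-greet ends at 4:02 PM + 115 min = 5:57 PM.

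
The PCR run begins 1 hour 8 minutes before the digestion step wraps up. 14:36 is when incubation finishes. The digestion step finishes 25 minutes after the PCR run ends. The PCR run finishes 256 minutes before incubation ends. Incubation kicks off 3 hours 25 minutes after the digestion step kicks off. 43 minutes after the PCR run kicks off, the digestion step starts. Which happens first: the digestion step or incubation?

the digestion step

The PCR run ends at 14:36 − 256 min = 10:20.
The digestion step ends at 10:20 + 25 min = 10:45.
The PCR run starts at 10:45 − 68 min = 09:37.
The digestion step starts at 09:37 + 43 min = 10:20.
Incubation starts at 10:20 + 205 min = 13:45.
The digestion step starts at 10:20 and incubation starts at 13:45, so the digestion step is first.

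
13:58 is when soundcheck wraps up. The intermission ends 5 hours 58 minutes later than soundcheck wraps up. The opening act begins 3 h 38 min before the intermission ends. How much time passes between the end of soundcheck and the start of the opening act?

2 hours 20 minutes

The intermission ends at 13:58 + 358 min = 19:56.
The opening act starts at 19:56 − 218 min = 16:18.
From 13:58 to 16:18 is 2 hours 20 minutes.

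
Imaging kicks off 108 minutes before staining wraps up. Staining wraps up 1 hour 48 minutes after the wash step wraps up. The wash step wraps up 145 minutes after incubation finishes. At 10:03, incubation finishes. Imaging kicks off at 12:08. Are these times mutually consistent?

No

The wash step ends at 10:03 + 145 min = 12:28.
Staining ends at 12:28 + 108 min = 14:16.
Imaging starts at 14:16 − 108 min = 12:28.
But imaging is also said to start at 12:08 — a 20-minute conflict.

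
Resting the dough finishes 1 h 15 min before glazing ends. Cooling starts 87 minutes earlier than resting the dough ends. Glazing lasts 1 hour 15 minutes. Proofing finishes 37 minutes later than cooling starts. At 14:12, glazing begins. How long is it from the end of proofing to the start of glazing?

Glazing ends at 14:12 + 75 min = 15:27.
Resting the dough ends at 15:27 − 75 min = 14:12.
Cooling starts at 14:12 − 87 min = 12:45.
Proofing ends at 12:45 + 37 min = 13:22.
From 13:22 to 14:12 is 50 minutes.

50 minutes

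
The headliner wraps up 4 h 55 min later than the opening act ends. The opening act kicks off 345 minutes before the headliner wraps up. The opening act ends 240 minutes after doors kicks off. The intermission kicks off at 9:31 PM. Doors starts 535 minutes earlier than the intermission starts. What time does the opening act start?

3:46 PM

Doors starts at 9:31 PM − 535 min = 12:36 PM.
The opening act ends at 12:36 PM + 240 min = 4:36 PM.
The headliner ends at 4:36 PM + 295 min = 9:31 PM.
The opening act starts at 9:31 PM − 345 min = 3:46 PM.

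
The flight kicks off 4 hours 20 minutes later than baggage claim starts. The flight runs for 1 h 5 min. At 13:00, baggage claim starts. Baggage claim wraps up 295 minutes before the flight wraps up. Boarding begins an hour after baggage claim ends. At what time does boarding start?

14:30

The flight starts at 13:00 + 260 min = 17:20.
The flight ends at 17:20 + 65 min = 18:25.
Baggage claim ends at 18:25 − 295 min = 13:30.
Boarding starts at 13:30 + 60 min = 14:30.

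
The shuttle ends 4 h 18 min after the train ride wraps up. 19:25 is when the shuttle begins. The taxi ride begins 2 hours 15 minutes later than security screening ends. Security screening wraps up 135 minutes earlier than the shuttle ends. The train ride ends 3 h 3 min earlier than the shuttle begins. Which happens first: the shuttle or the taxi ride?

the shuttle

The train ride ends at 19:25 − 183 min = 16:22.
The shuttle ends at 16:22 + 258 min = 20:40.
Security screening ends at 20:40 − 135 min = 18:25.
The taxi ride starts at 18:25 + 135 min = 20:40.
The shuttle starts at 19:25 and the taxi ride starts at 20:40, so the shuttle is first.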